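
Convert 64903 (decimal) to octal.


Divide by 8 repeatedly:
64903 ÷ 8 = 8112 remainder 7
8112 ÷ 8 = 1014 remainder 0
1014 ÷ 8 = 126 remainder 6
126 ÷ 8 = 15 remainder 6
15 ÷ 8 = 1 remainder 7
1 ÷ 8 = 0 remainder 1
Reading remainders bottom-up:
= 0o176607


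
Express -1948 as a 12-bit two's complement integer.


Original: 011110011100
Step 1 - Invert all bits: 100001100011
Step 2 - Add 1: 100001100011 + 1
= 100001100100 (represents -1948)


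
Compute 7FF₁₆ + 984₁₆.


Align and add column by column (LSB to MSB, each column mod 16 with carry):
  07FF
+ 0984
  ----
  col 0: F(15) + 4(4) + 0 (carry in) = 19 → 3(3), carry out 1
  col 1: F(15) + 8(8) + 1 (carry in) = 24 → 8(8), carry out 1
  col 2: 7(7) + 9(9) + 1 (carry in) = 17 → 1(1), carry out 1
  col 3: 0(0) + 0(0) + 1 (carry in) = 1 → 1(1), carry out 0
Reading digits MSB→LSB: 1183
Strip leading zeros: 1183
= 0x1183


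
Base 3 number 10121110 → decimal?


Positional values (base 3):
  0 × 3^0 = 0 × 1 = 0
  1 × 3^1 = 1 × 3 = 3
  1 × 3^2 = 1 × 9 = 9
  1 × 3^3 = 1 × 27 = 27
  2 × 3^4 = 2 × 81 = 162
  1 × 3^5 = 1 × 243 = 243
  0 × 3^6 = 0 × 729 = 0
  1 × 3^7 = 1 × 2187 = 2187
Sum = 0 + 3 + 9 + 27 + 162 + 243 + 0 + 2187
= 2631


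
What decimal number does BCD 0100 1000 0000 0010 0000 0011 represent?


Each 4-bit group → digit:
  0100 → 4
  1000 → 8
  0000 → 0
  0010 → 2
  0000 → 0
  0011 → 3
= 480203


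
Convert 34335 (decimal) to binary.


Divide by 2 repeatedly:
34335 ÷ 2 = 17167 remainder 1
17167 ÷ 2 = 8583 remainder 1
8583 ÷ 2 = 4291 remainder 1
4291 ÷ 2 = 2145 remainder 1
2145 ÷ 2 = 1072 remainder 1
1072 ÷ 2 = 536 remainder 0
536 ÷ 2 = 268 remainder 0
268 ÷ 2 = 134 remainder 0
134 ÷ 2 = 67 remainder 0
67 ÷ 2 = 33 remainder 1
33 ÷ 2 = 16 remainder 1
16 ÷ 2 = 8 remainder 0
8 ÷ 2 = 4 remainder 0
4 ÷ 2 = 2 remainder 0
2 ÷ 2 = 1 remainder 0
1 ÷ 2 = 0 remainder 1
Reading remainders bottom-up:
= 1000011000011111


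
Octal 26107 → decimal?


Positional values:
Position 0: 7 × 8^0 = 7
Position 1: 0 × 8^1 = 0
Position 2: 1 × 8^2 = 64
Position 3: 6 × 8^3 = 3072
Position 4: 2 × 8^4 = 8192
Sum = 7 + 0 + 64 + 3072 + 8192
= 11335


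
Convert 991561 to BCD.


Each digit → 4-bit binary:
  9 → 1001
  9 → 1001
  1 → 0001
  5 → 0101
  6 → 0110
  1 → 0001
= 1001 1001 0001 0101 0110 0001


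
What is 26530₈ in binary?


Each octal digit → 3 binary bits:
  2 = 010
  6 = 110
  5 = 101
  3 = 011
  0 = 000
Concatenate: 010 110 101 011 000
= 010110101011000


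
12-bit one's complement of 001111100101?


Original: 001111100101
Invert all bits:
  bit 0: 0 → 1
  bit 1: 0 → 1
  bit 2: 1 → 0
  bit 3: 1 → 0
  bit 4: 1 → 0
  bit 5: 1 → 0
  bit 6: 1 → 0
  bit 7: 0 → 1
  bit 8: 0 → 1
  bit 9: 1 → 0
  bit 10: 0 → 1
  bit 11: 1 → 0
= 110000011010


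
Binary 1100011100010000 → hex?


Group into 4-bit nibbles: 1100011100010000
  1100 = C
  0111 = 7
  0001 = 1
  0000 = 0
= 0xC710


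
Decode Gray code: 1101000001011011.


Gray code: 1101000001011011
MSB stays the same: 1
Each subsequent bit = prev_binary XOR current_gray:
  B[1] = 1 XOR 1 = 0
  B[2] = 0 XOR 0 = 0
  B[3] = 0 XOR 1 = 1
  B[4] = 1 XOR 0 = 1
  B[5] = 1 XOR 0 = 1
  B[6] = 1 XOR 0 = 1
  B[7] = 1 XOR 0 = 1
  B[8] = 1 XOR 0 = 1
  B[9] = 1 XOR 1 = 0
  B[10] = 0 XOR 0 = 0
  B[11] = 0 XOR 1 = 1
  B[12] = 1 XOR 1 = 0
  B[13] = 0 XOR 0 = 0
  B[14] = 0 XOR 1 = 1
  B[15] = 1 XOR 1 = 0
= 1001111110010010 (40850 decimal)


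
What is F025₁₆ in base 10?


Positional values:
Position 0: 5 × 16^0 = 5 × 1 = 5
Position 1: 2 × 16^1 = 2 × 16 = 32
Position 2: 0 × 16^2 = 0 × 256 = 0
Position 3: F × 16^3 = 15 × 4096 = 61440
Sum = 5 + 32 + 0 + 61440
= 61477


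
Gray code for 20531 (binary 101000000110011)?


Binary: 101000000110011
Gray code: G = B XOR (B >> 1)
B >> 1 = 010100000011001
101000000110011 XOR 010100000011001:
  1 XOR 0 = 1
  0 XOR 1 = 1
  1 XOR 0 = 1
  0 XOR 1 = 1
  0 XOR 0 = 0
  0 XOR 0 = 0
  0 XOR 0 = 0
  0 XOR 0 = 0
  0 XOR 0 = 0
  1 XOR 0 = 1
  1 XOR 1 = 0
  0 XOR 1 = 1
  0 XOR 0 = 0
  1 XOR 0 = 1
  1 XOR 1 = 0
= 111100000101010


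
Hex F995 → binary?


Each hex digit → 4 binary bits:
  F = 1111
  9 = 1001
  9 = 1001
  5 = 0101
Concatenate: 1111 1001 1001 0101
= 1111100110010101


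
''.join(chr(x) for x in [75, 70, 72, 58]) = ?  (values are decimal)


Codes (decimal): 75 70 72 58
Per-code ASCII lookup:
  75  (range 65-90: uppercase, 75 - 65 = 10) → 'K'
  70  (range 65-90: uppercase, 70 - 65 = 5) → 'F'
  72  (range 65-90: uppercase, 72 - 65 = 7) → 'H'
  58  (special character) → ':'
= 'KFH:'


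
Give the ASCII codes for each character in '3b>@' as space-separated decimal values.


String: '3b>@'  (4 characters)
Per-character ASCII lookup:
  '3': digits start at 48: '3' = 48 + 3 = 51
  'b': lowercase starts at 97: 'b' = 97 + 1 = 98
  '>': special character: '>' = 62
  '@': special character: '@' = 64
= 51 98 62 64


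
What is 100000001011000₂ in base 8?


Group into 3-bit groups: 100000001011000
  100 = 4
  000 = 0
  001 = 1
  011 = 3
  000 = 0
= 0o40130


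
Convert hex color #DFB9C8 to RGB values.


Hex: #DFB9C8
R = DF₁₆ = 223
G = B9₁₆ = 185
B = C8₁₆ = 200
= RGB(223, 185, 200)


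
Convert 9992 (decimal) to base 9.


Divide by 9 repeatedly:
9992 ÷ 9 = 1110 remainder 2
1110 ÷ 9 = 123 remainder 3
123 ÷ 9 = 13 remainder 6
13 ÷ 9 = 1 remainder 4
1 ÷ 9 = 0 remainder 1
Reading remainders bottom-up:
= 14632


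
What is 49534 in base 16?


Divide by 16 repeatedly:
49534 ÷ 16 = 3095 remainder 14 (E)
3095 ÷ 16 = 193 remainder 7 (7)
193 ÷ 16 = 12 remainder 1 (1)
12 ÷ 16 = 0 remainder 12 (C)
Reading remainders bottom-up:
= 0xC17E


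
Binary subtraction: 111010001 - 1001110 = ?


Align and subtract column by column (LSB to MSB, borrowing when needed):
  111010001
- 001001110
  ---------
  col 0: (1 - 0 borrow-in) - 0 → 1 - 0 = 1, borrow out 0
  col 1: (0 - 0 borrow-in) - 1 → borrow from next column: (0+2) - 1 = 1, borrow out 1
  col 2: (0 - 1 borrow-in) - 1 → borrow from next column: (-1+2) - 1 = 0, borrow out 1
  col 3: (0 - 1 borrow-in) - 1 → borrow from next column: (-1+2) - 1 = 0, borrow out 1
  col 4: (1 - 1 borrow-in) - 0 → 0 - 0 = 0, borrow out 0
  col 5: (0 - 0 borrow-in) - 0 → 0 - 0 = 0, borrow out 0
  col 6: (1 - 0 borrow-in) - 1 → 1 - 1 = 0, borrow out 0
  col 7: (1 - 0 borrow-in) - 0 → 1 - 0 = 1, borrow out 0
  col 8: (1 - 0 borrow-in) - 0 → 1 - 0 = 1, borrow out 0
Reading bits MSB→LSB: 110000011
Strip leading zeros: 110000011
= 110000011


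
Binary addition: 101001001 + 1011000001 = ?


Align and add column by column (LSB to MSB, carry propagating):
  00101001001
+ 01011000001
  -----------
  col 0: 1 + 1 + 0 (carry in) = 2 → bit 0, carry out 1
  col 1: 0 + 0 + 1 (carry in) = 1 → bit 1, carry out 0
  col 2: 0 + 0 + 0 (carry in) = 0 → bit 0, carry out 0
  col 3: 1 + 0 + 0 (carry in) = 1 → bit 1, carry out 0
  col 4: 0 + 0 + 0 (carry in) = 0 → bit 0, carry out 0
  col 5: 0 + 0 + 0 (carry in) = 0 → bit 0, carry out 0
  col 6: 1 + 1 + 0 (carry in) = 2 → bit 0, carry out 1
  col 7: 0 + 1 + 1 (carry in) = 2 → bit 0, carry out 1
  col 8: 1 + 0 + 1 (carry in) = 2 → bit 0, carry out 1
  col 9: 0 + 1 + 1 (carry in) = 2 → bit 0, carry out 1
  col 10: 0 + 0 + 1 (carry in) = 1 → bit 1, carry out 0
Reading bits MSB→LSB: 10000001010
Strip leading zeros: 10000001010
= 10000001010


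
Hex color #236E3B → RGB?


Hex: #236E3B
R = 23₁₆ = 35
G = 6E₁₆ = 110
B = 3B₁₆ = 59
= RGB(35, 110, 59)


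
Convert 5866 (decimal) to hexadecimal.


Divide by 16 repeatedly:
5866 ÷ 16 = 366 remainder 10 (A)
366 ÷ 16 = 22 remainder 14 (E)
22 ÷ 16 = 1 remainder 6 (6)
1 ÷ 16 = 0 remainder 1 (1)
Reading remainders bottom-up:
= 0x16EA


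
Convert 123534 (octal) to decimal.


Positional values:
Position 0: 4 × 8^0 = 4
Position 1: 3 × 8^1 = 24
Position 2: 5 × 8^2 = 320
Position 3: 3 × 8^3 = 1536
Position 4: 2 × 8^4 = 8192
Position 5: 1 × 8^5 = 32768
Sum = 4 + 24 + 320 + 1536 + 8192 + 32768
= 42844


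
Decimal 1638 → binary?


Divide by 2 repeatedly:
1638 ÷ 2 = 819 remainder 0
819 ÷ 2 = 409 remainder 1
409 ÷ 2 = 204 remainder 1
204 ÷ 2 = 102 remainder 0
102 ÷ 2 = 51 remainder 0
51 ÷ 2 = 25 remainder 1
25 ÷ 2 = 12 remainder 1
12 ÷ 2 = 6 remainder 0
6 ÷ 2 = 3 remainder 0
3 ÷ 2 = 1 remainder 1
1 ÷ 2 = 0 remainder 1
Reading remainders bottom-up:
= 11001100110


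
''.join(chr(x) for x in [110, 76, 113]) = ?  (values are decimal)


Codes (decimal): 110 76 113
Per-code ASCII lookup:
  110  (range 97-122: lowercase, 110 - 97 = 13) → 'n'
  76  (range 65-90: uppercase, 76 - 65 = 11) → 'L'
  113  (range 97-122: lowercase, 113 - 97 = 16) → 'q'
= 'nLq'


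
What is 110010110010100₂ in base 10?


Positional values:
Bit 2: 1 × 2^2 = 4
Bit 4: 1 × 2^4 = 16
Bit 7: 1 × 2^7 = 128
Bit 8: 1 × 2^8 = 256
Bit 10: 1 × 2^10 = 1024
Bit 13: 1 × 2^13 = 8192
Bit 14: 1 × 2^14 = 16384
Sum = 4 + 16 + 128 + 256 + 1024 + 8192 + 16384
= 26004


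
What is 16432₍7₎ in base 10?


Positional values (base 7):
  2 × 7^0 = 2 × 1 = 2
  3 × 7^1 = 3 × 7 = 21
  4 × 7^2 = 4 × 49 = 196
  6 × 7^3 = 6 × 343 = 2058
  1 × 7^4 = 1 × 2401 = 2401
Sum = 2 + 21 + 196 + 2058 + 2401
= 4678


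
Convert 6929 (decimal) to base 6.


Divide by 6 repeatedly:
6929 ÷ 6 = 1154 remainder 5
1154 ÷ 6 = 192 remainder 2
192 ÷ 6 = 32 remainder 0
32 ÷ 6 = 5 remainder 2
5 ÷ 6 = 0 remainder 5
Reading remainders bottom-up:
= 52025


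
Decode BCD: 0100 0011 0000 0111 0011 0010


Each 4-bit group → digit:
  0100 → 4
  0011 → 3
  0000 → 0
  0111 → 7
  0011 → 3
  0010 → 2
= 430732


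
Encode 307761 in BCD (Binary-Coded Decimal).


Each digit → 4-bit binary:
  3 → 0011
  0 → 0000
  7 → 0111
  7 → 0111
  6 → 0110
  1 → 0001
= 0011 0000 0111 0111 0110 0001


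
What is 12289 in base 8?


Divide by 8 repeatedly:
12289 ÷ 8 = 1536 remainder 1
1536 ÷ 8 = 192 remainder 0
192 ÷ 8 = 24 remainder 0
24 ÷ 8 = 3 remainder 0
3 ÷ 8 = 0 remainder 3
Reading remainders bottom-up:
= 0o30001


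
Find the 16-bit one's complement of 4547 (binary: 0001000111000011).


Original: 0001000111000011
Invert all bits:
  bit 0: 0 → 1
  bit 1: 0 → 1
  bit 2: 0 → 1
  bit 3: 1 → 0
  bit 4: 0 → 1
  bit 5: 0 → 1
  bit 6: 0 → 1
  bit 7: 1 → 0
  bit 8: 1 → 0
  bit 9: 1 → 0
  bit 10: 0 → 1
  bit 11: 0 → 1
  bit 12: 0 → 1
  bit 13: 0 → 1
  bit 14: 1 → 0
  bit 15: 1 → 0
= 1110111000111100


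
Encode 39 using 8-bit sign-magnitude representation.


Sign bit: 0 (positive)
Magnitude: 39 = 0100111
= 00100111


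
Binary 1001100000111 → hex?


Group into 4-bit nibbles: 0001001100000111
  0001 = 1
  0011 = 3
  0000 = 0
  0111 = 7
= 0x1307


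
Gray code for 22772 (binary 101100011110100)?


Binary: 101100011110100
Gray code: G = B XOR (B >> 1)
B >> 1 = 010110001111010
101100011110100 XOR 010110001111010:
  1 XOR 0 = 1
  0 XOR 1 = 1
  1 XOR 0 = 1
  1 XOR 1 = 0
  0 XOR 1 = 1
  0 XOR 0 = 0
  0 XOR 0 = 0
  1 XOR 0 = 1
  1 XOR 1 = 0
  1 XOR 1 = 0
  1 XOR 1 = 0
  0 XOR 1 = 1
  1 XOR 0 = 1
  0 XOR 1 = 1
  0 XOR 0 = 0
= 111010010001110


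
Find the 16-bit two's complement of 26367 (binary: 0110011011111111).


Original: 0110011011111111
Step 1 - Invert all bits: 1001100100000000
Step 2 - Add 1: 1001100100000000 + 1
= 1001100100000001 (represents -26367)


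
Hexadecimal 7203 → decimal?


Positional values:
Position 0: 3 × 16^0 = 3 × 1 = 3
Position 1: 0 × 16^1 = 0 × 16 = 0
Position 2: 2 × 16^2 = 2 × 256 = 512
Position 3: 7 × 16^3 = 7 × 4096 = 28672
Sum = 3 + 0 + 512 + 28672
= 29187


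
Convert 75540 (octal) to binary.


Each octal digit → 3 binary bits:
  7 = 111
  5 = 101
  5 = 101
  4 = 100
  0 = 000
Concatenate: 111 101 101 100 000
= 111101101100000


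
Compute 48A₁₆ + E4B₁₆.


Align and add column by column (LSB to MSB, each column mod 16 with carry):
  048A
+ 0E4B
  ----
  col 0: A(10) + B(11) + 0 (carry in) = 21 → 5(5), carry out 1
  col 1: 8(8) + 4(4) + 1 (carry in) = 13 → D(13), carry out 0
  col 2: 4(4) + E(14) + 0 (carry in) = 18 → 2(2), carry out 1
  col 3: 0(0) + 0(0) + 1 (carry in) = 1 → 1(1), carry out 0
Reading digits MSB→LSB: 12D5
Strip leading zeros: 12D5
= 0x12D5


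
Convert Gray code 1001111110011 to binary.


Gray code: 1001111110011
MSB stays the same: 1
Each subsequent bit = prev_binary XOR current_gray:
  B[1] = 1 XOR 0 = 1
  B[2] = 1 XOR 0 = 1
  B[3] = 1 XOR 1 = 0
  B[4] = 0 XOR 1 = 1
  B[5] = 1 XOR 1 = 0
  B[6] = 0 XOR 1 = 1
  B[7] = 1 XOR 1 = 0
  B[8] = 0 XOR 1 = 1
  B[9] = 1 XOR 0 = 1
  B[10] = 1 XOR 0 = 1
  B[11] = 1 XOR 1 = 0
  B[12] = 0 XOR 1 = 1
= 1110101011101 (7517 decimal)


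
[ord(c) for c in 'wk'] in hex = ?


String: 'wk'  (2 characters)
Per-character ASCII lookup:
  'w': lowercase starts at 97: 'w' = 97 + 22 = 119 → 0x77
  'k': lowercase starts at 97: 'k' = 97 + 10 = 107 → 0x6B
= 0x77 0x6B


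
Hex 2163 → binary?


Each hex digit → 4 binary bits:
  2 = 0010
  1 = 0001
  6 = 0110
  3 = 0011
Concatenate: 0010 0001 0110 0011
= 0010000101100011


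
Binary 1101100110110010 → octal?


Group into 3-bit groups: 001101100110110010
  001 = 1
  101 = 5
  100 = 4
  110 = 6
  110 = 6
  010 = 2
= 0o154662


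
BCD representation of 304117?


Each digit → 4-bit binary:
  3 → 0011
  0 → 0000
  4 → 0100
  1 → 0001
  1 → 0001
  7 → 0111
= 0011 0000 0100 0001 0001 0111


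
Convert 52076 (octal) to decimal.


Positional values:
Position 0: 6 × 8^0 = 6
Position 1: 7 × 8^1 = 56
Position 2: 0 × 8^2 = 0
Position 3: 2 × 8^3 = 1024
Position 4: 5 × 8^4 = 20480
Sum = 6 + 56 + 0 + 1024 + 20480
= 21566


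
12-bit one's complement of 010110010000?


Original: 010110010000
Invert all bits:
  bit 0: 0 → 1
  bit 1: 1 → 0
  bit 2: 0 → 1
  bit 3: 1 → 0
  bit 4: 1 → 0
  bit 5: 0 → 1
  bit 6: 0 → 1
  bit 7: 1 → 0
  bit 8: 0 → 1
  bit 9: 0 → 1
  bit 10: 0 → 1
  bit 11: 0 → 1
= 101001101111


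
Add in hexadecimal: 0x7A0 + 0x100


Align and add column by column (LSB to MSB, each column mod 16 with carry):
  07A0
+ 0100
  ----
  col 0: 0(0) + 0(0) + 0 (carry in) = 0 → 0(0), carry out 0
  col 1: A(10) + 0(0) + 0 (carry in) = 10 → A(10), carry out 0
  col 2: 7(7) + 1(1) + 0 (carry in) = 8 → 8(8), carry out 0
  col 3: 0(0) + 0(0) + 0 (carry in) = 0 → 0(0), carry out 0
Reading digits MSB→LSB: 08A0
Strip leading zeros: 8A0
= 0x8A0


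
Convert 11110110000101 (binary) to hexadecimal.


Group into 4-bit nibbles: 0011110110000101
  0011 = 3
  1101 = D
  1000 = 8
  0101 = 5
= 0x3D85


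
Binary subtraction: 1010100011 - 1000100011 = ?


Align and subtract column by column (LSB to MSB, borrowing when needed):
  1010100011
- 1000100011
  ----------
  col 0: (1 - 0 borrow-in) - 1 → 1 - 1 = 0, borrow out 0
  col 1: (1 - 0 borrow-in) - 1 → 1 - 1 = 0, borrow out 0
  col 2: (0 - 0 borrow-in) - 0 → 0 - 0 = 0, borrow out 0
  col 3: (0 - 0 borrow-in) - 0 → 0 - 0 = 0, borrow out 0
  col 4: (0 - 0 borrow-in) - 0 → 0 - 0 = 0, borrow out 0
  col 5: (1 - 0 borrow-in) - 1 → 1 - 1 = 0, borrow out 0
  col 6: (0 - 0 borrow-in) - 0 → 0 - 0 = 0, borrow out 0
  col 7: (1 - 0 borrow-in) - 0 → 1 - 0 = 1, borrow out 0
  col 8: (0 - 0 borrow-in) - 0 → 0 - 0 = 0, borrow out 0
  col 9: (1 - 0 borrow-in) - 1 → 1 - 1 = 0, borrow out 0
Reading bits MSB→LSB: 0010000000
Strip leading zeros: 10000000
= 10000000


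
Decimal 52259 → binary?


Divide by 2 repeatedly:
52259 ÷ 2 = 26129 remainder 1
26129 ÷ 2 = 13064 remainder 1
13064 ÷ 2 = 6532 remainder 0
6532 ÷ 2 = 3266 remainder 0
3266 ÷ 2 = 1633 remainder 0
1633 ÷ 2 = 816 remainder 1
816 ÷ 2 = 408 remainder 0
408 ÷ 2 = 204 remainder 0
204 ÷ 2 = 102 remainder 0
102 ÷ 2 = 51 remainder 0
51 ÷ 2 = 25 remainder 1
25 ÷ 2 = 12 remainder 1
12 ÷ 2 = 6 remainder 0
6 ÷ 2 = 3 remainder 0
3 ÷ 2 = 1 remainder 1
1 ÷ 2 = 0 remainder 1
Reading remainders bottom-up:
= 1100110000100011


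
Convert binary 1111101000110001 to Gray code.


Binary: 1111101000110001
Gray code: G = B XOR (B >> 1)
B >> 1 = 0111110100011000
1111101000110001 XOR 0111110100011000:
  1 XOR 0 = 1
  1 XOR 1 = 0
  1 XOR 1 = 0
  1 XOR 1 = 0
  1 XOR 1 = 0
  0 XOR 1 = 1
  1 XOR 0 = 1
  0 XOR 1 = 1
  0 XOR 0 = 0
  0 XOR 0 = 0
  1 XOR 0 = 1
  1 XOR 1 = 0
  0 XOR 1 = 1
  0 XOR 0 = 0
  0 XOR 0 = 0
  1 XOR 0 = 1
= 1000011100101001


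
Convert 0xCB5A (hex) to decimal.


Positional values:
Position 0: A × 16^0 = 10 × 1 = 10
Position 1: 5 × 16^1 = 5 × 16 = 80
Position 2: B × 16^2 = 11 × 256 = 2816
Position 3: C × 16^3 = 12 × 4096 = 49152
Sum = 10 + 80 + 2816 + 49152
= 52058


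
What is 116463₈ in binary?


Each octal digit → 3 binary bits:
  1 = 001
  1 = 001
  6 = 110
  4 = 100
  6 = 110
  3 = 011
Concatenate: 001 001 110 100 110 011
= 001001110100110011


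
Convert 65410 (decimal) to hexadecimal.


Divide by 16 repeatedly:
65410 ÷ 16 = 4088 remainder 2 (2)
4088 ÷ 16 = 255 remainder 8 (8)
255 ÷ 16 = 15 remainder 15 (F)
15 ÷ 16 = 0 remainder 15 (F)
Reading remainders bottom-up:
= 0xFF82


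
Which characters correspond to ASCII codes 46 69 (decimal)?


Codes (decimal): 46 69
Per-code ASCII lookup:
  46  (special character) → '.'
  69  (range 65-90: uppercase, 69 - 65 = 4) → 'E'
= '.E'


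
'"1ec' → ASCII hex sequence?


String: '"1ec'  (4 characters)
Per-character ASCII lookup:
  '"': special character: '"' = 34 → 0x22
  '1': digits start at 48: '1' = 48 + 1 = 49 → 0x31
  'e': lowercase starts at 97: 'e' = 97 + 4 = 101 → 0x65
  'c': lowercase starts at 97: 'c' = 97 + 2 = 99 → 0x63
= 0x22 0x31 0x65 0x63


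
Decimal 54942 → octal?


Divide by 8 repeatedly:
54942 ÷ 8 = 6867 remainder 6
6867 ÷ 8 = 858 remainder 3
858 ÷ 8 = 107 remainder 2
107 ÷ 8 = 13 remainder 3
13 ÷ 8 = 1 remainder 5
1 ÷ 8 = 0 remainder 1
Reading remainders bottom-up:
= 0o153236


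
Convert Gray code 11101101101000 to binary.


Gray code: 11101101101000
MSB stays the same: 1
Each subsequent bit = prev_binary XOR current_gray:
  B[1] = 1 XOR 1 = 0
  B[2] = 0 XOR 1 = 1
  B[3] = 1 XOR 0 = 1
  B[4] = 1 XOR 1 = 0
  B[5] = 0 XOR 1 = 1
  B[6] = 1 XOR 0 = 1
  B[7] = 1 XOR 1 = 0
  B[8] = 0 XOR 1 = 1
  B[9] = 1 XOR 0 = 1
  B[10] = 1 XOR 1 = 0
  B[11] = 0 XOR 0 = 0
  B[12] = 0 XOR 0 = 0
  B[13] = 0 XOR 0 = 0
= 10110110110000 (11696 decimal)


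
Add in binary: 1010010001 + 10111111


Align and add column by column (LSB to MSB, carry propagating):
  01010010001
+ 00010111111
  -----------
  col 0: 1 + 1 + 0 (carry in) = 2 → bit 0, carry out 1
  col 1: 0 + 1 + 1 (carry in) = 2 → bit 0, carry out 1
  col 2: 0 + 1 + 1 (carry in) = 2 → bit 0, carry out 1
  col 3: 0 + 1 + 1 (carry in) = 2 → bit 0, carry out 1
  col 4: 1 + 1 + 1 (carry in) = 3 → bit 1, carry out 1
  col 5: 0 + 1 + 1 (carry in) = 2 → bit 0, carry out 1
  col 6: 0 + 0 + 1 (carry in) = 1 → bit 1, carry out 0
  col 7: 1 + 1 + 0 (carry in) = 2 → bit 0, carry out 1
  col 8: 0 + 0 + 1 (carry in) = 1 → bit 1, carry out 0
  col 9: 1 + 0 + 0 (carry in) = 1 → bit 1, carry out 0
  col 10: 0 + 0 + 0 (carry in) = 0 → bit 0, carry out 0
Reading bits MSB→LSB: 01101010000
Strip leading zeros: 1101010000
= 1101010000


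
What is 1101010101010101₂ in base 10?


Positional values:
Bit 0: 1 × 2^0 = 1
Bit 2: 1 × 2^2 = 4
Bit 4: 1 × 2^4 = 16
Bit 6: 1 × 2^6 = 64
Bit 8: 1 × 2^8 = 256
Bit 10: 1 × 2^10 = 1024
Bit 12: 1 × 2^12 = 4096
Bit 14: 1 × 2^14 = 16384
Bit 15: 1 × 2^15 = 32768
Sum = 1 + 4 + 16 + 64 + 256 + 1024 + 4096 + 16384 + 32768
= 54613


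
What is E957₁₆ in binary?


Each hex digit → 4 binary bits:
  E = 1110
  9 = 1001
  5 = 0101
  7 = 0111
Concatenate: 1110 1001 0101 0111
= 1110100101010111


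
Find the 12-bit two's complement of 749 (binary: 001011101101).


Original: 001011101101
Step 1 - Invert all bits: 110100010010
Step 2 - Add 1: 110100010010 + 1
= 110100010011 (represents -749)


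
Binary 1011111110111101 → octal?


Group into 3-bit groups: 001011111110111101
  001 = 1
  011 = 3
  111 = 7
  110 = 6
  111 = 7
  101 = 5
= 0o137675


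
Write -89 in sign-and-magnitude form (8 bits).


Sign bit: 1 (negative)
Magnitude: 89 = 1011001
= 11011001


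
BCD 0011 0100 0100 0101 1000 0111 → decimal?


Each 4-bit group → digit:
  0011 → 3
  0100 → 4
  0100 → 4
  0101 → 5
  1000 → 8
  0111 → 7
= 344587


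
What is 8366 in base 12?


Divide by 12 repeatedly:
8366 ÷ 12 = 697 remainder 2
697 ÷ 12 = 58 remainder 1
58 ÷ 12 = 4 remainder 10
4 ÷ 12 = 0 remainder 4
Reading remainders bottom-up:
= 4A12


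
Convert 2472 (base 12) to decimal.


Positional values (base 12):
  2 × 12^0 = 2 × 1 = 2
  7 × 12^1 = 7 × 12 = 84
  4 × 12^2 = 4 × 144 = 576
  2 × 12^3 = 2 × 1728 = 3456
Sum = 2 + 84 + 576 + 3456
= 4118


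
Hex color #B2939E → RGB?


Hex: #B2939E
R = B2₁₆ = 178
G = 93₁₆ = 147
B = 9E₁₆ = 158
= RGB(178, 147, 158)


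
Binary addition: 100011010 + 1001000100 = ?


Align and add column by column (LSB to MSB, carry propagating):
  00100011010
+ 01001000100
  -----------
  col 0: 0 + 0 + 0 (carry in) = 0 → bit 0, carry out 0
  col 1: 1 + 0 + 0 (carry in) = 1 → bit 1, carry out 0
  col 2: 0 + 1 + 0 (carry in) = 1 → bit 1, carry out 0
  col 3: 1 + 0 + 0 (carry in) = 1 → bit 1, carry out 0
  col 4: 1 + 0 + 0 (carry in) = 1 → bit 1, carry out 0
  col 5: 0 + 0 + 0 (carry in) = 0 → bit 0, carry out 0
  col 6: 0 + 1 + 0 (carry in) = 1 → bit 1, carry out 0
  col 7: 0 + 0 + 0 (carry in) = 0 → bit 0, carry out 0
  col 8: 1 + 0 + 0 (carry in) = 1 → bit 1, carry out 0
  col 9: 0 + 1 + 0 (carry in) = 1 → bit 1, carry out 0
  col 10: 0 + 0 + 0 (carry in) = 0 → bit 0, carry out 0
Reading bits MSB→LSB: 01101011110
Strip leading zeros: 1101011110
= 1101011110


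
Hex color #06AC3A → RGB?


Hex: #06AC3A
R = 06₁₆ = 6
G = AC₁₆ = 172
B = 3A₁₆ = 58
= RGB(6, 172, 58)


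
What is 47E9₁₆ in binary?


Each hex digit → 4 binary bits:
  4 = 0100
  7 = 0111
  E = 1110
  9 = 1001
Concatenate: 0100 0111 1110 1001
= 0100011111101001


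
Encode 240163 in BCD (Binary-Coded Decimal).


Each digit → 4-bit binary:
  2 → 0010
  4 → 0100
  0 → 0000
  1 → 0001
  6 → 0110
  3 → 0011
= 0010 0100 0000 0001 0110 0011


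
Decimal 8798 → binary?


Divide by 2 repeatedly:
8798 ÷ 2 = 4399 remainder 0
4399 ÷ 2 = 2199 remainder 1
2199 ÷ 2 = 1099 remainder 1
1099 ÷ 2 = 549 remainder 1
549 ÷ 2 = 274 remainder 1
274 ÷ 2 = 137 remainder 0
137 ÷ 2 = 68 remainder 1
68 ÷ 2 = 34 remainder 0
34 ÷ 2 = 17 remainder 0
17 ÷ 2 = 8 remainder 1
8 ÷ 2 = 4 remainder 0
4 ÷ 2 = 2 remainder 0
2 ÷ 2 = 1 remainder 0
1 ÷ 2 = 0 remainder 1
Reading remainders bottom-up:
= 10001001011110


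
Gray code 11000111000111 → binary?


Gray code: 11000111000111
MSB stays the same: 1
Each subsequent bit = prev_binary XOR current_gray:
  B[1] = 1 XOR 1 = 0
  B[2] = 0 XOR 0 = 0
  B[3] = 0 XOR 0 = 0
  B[4] = 0 XOR 0 = 0
  B[5] = 0 XOR 1 = 1
  B[6] = 1 XOR 1 = 0
  B[7] = 0 XOR 1 = 1
  B[8] = 1 XOR 0 = 1
  B[9] = 1 XOR 0 = 1
  B[10] = 1 XOR 0 = 1
  B[11] = 1 XOR 1 = 0
  B[12] = 0 XOR 1 = 1
  B[13] = 1 XOR 1 = 0
= 10000101111010 (8570 decimal)


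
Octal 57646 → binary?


Each octal digit → 3 binary bits:
  5 = 101
  7 = 111
  6 = 110
  4 = 100
  6 = 110
Concatenate: 101 111 110 100 110
= 101111110100110


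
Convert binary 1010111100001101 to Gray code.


Binary: 1010111100001101
Gray code: G = B XOR (B >> 1)
B >> 1 = 0101011110000110
1010111100001101 XOR 0101011110000110:
  1 XOR 0 = 1
  0 XOR 1 = 1
  1 XOR 0 = 1
  0 XOR 1 = 1
  1 XOR 0 = 1
  1 XOR 1 = 0
  1 XOR 1 = 0
  1 XOR 1 = 0
  0 XOR 1 = 1
  0 XOR 0 = 0
  0 XOR 0 = 0
  0 XOR 0 = 0
  1 XOR 0 = 1
  1 XOR 1 = 0
  0 XOR 1 = 1
  1 XOR 0 = 1
= 1111100010001011


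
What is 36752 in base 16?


Divide by 16 repeatedly:
36752 ÷ 16 = 2297 remainder 0 (0)
2297 ÷ 16 = 143 remainder 9 (9)
143 ÷ 16 = 8 remainder 15 (F)
8 ÷ 16 = 0 remainder 8 (8)
Reading remainders bottom-up:
= 0x8F90


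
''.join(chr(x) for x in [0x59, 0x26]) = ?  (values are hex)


Codes (hex): 0x59 0x26
Per-code ASCII lookup:
  0x59 = 89  (range 65-90: uppercase, 89 - 65 = 24) → 'Y'
  0x26 = 38  (special character) → '&'
= 'Y&'


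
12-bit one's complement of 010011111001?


Original: 010011111001
Invert all bits:
  bit 0: 0 → 1
  bit 1: 1 → 0
  bit 2: 0 → 1
  bit 3: 0 → 1
  bit 4: 1 → 0
  bit 5: 1 → 0
  bit 6: 1 → 0
  bit 7: 1 → 0
  bit 8: 1 → 0
  bit 9: 0 → 1
  bit 10: 0 → 1
  bit 11: 1 → 0
= 101100000110


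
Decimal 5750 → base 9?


Divide by 9 repeatedly:
5750 ÷ 9 = 638 remainder 8
638 ÷ 9 = 70 remainder 8
70 ÷ 9 = 7 remainder 7
7 ÷ 9 = 0 remainder 7
Reading remainders bottom-up:
= 7788


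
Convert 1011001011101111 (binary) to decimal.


Positional values:
Bit 0: 1 × 2^0 = 1
Bit 1: 1 × 2^1 = 2
Bit 2: 1 × 2^2 = 4
Bit 3: 1 × 2^3 = 8
Bit 5: 1 × 2^5 = 32
Bit 6: 1 × 2^6 = 64
Bit 7: 1 × 2^7 = 128
Bit 9: 1 × 2^9 = 512
Bit 12: 1 × 2^12 = 4096
Bit 13: 1 × 2^13 = 8192
Bit 15: 1 × 2^15 = 32768
Sum = 1 + 2 + 4 + 8 + 32 + 64 + 128 + 512 + 4096 + 8192 + 32768
= 45807


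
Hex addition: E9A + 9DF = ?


Align and add column by column (LSB to MSB, each column mod 16 with carry):
  0E9A
+ 09DF
  ----
  col 0: A(10) + F(15) + 0 (carry in) = 25 → 9(9), carry out 1
  col 1: 9(9) + D(13) + 1 (carry in) = 23 → 7(7), carry out 1
  col 2: E(14) + 9(9) + 1 (carry in) = 24 → 8(8), carry out 1
  col 3: 0(0) + 0(0) + 1 (carry in) = 1 → 1(1), carry out 0
Reading digits MSB→LSB: 1879
Strip leading zeros: 1879
= 0x1879


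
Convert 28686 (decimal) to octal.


Divide by 8 repeatedly:
28686 ÷ 8 = 3585 remainder 6
3585 ÷ 8 = 448 remainder 1
448 ÷ 8 = 56 remainder 0
56 ÷ 8 = 7 remainder 0
7 ÷ 8 = 0 remainder 7
Reading remainders bottom-up:
= 0o70016


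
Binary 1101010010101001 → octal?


Group into 3-bit groups: 001101010010101001
  001 = 1
  101 = 5
  010 = 2
  010 = 2
  101 = 5
  001 = 1
= 0o152251


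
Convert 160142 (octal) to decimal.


Positional values:
Position 0: 2 × 8^0 = 2
Position 1: 4 × 8^1 = 32
Position 2: 1 × 8^2 = 64
Position 3: 0 × 8^3 = 0
Position 4: 6 × 8^4 = 24576
Position 5: 1 × 8^5 = 32768
Sum = 2 + 32 + 64 + 0 + 24576 + 32768
= 57442


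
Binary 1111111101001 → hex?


Group into 4-bit nibbles: 0001111111101001
  0001 = 1
  1111 = F
  1110 = E
  1001 = 9
= 0x1FE9


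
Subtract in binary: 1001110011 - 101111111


Align and subtract column by column (LSB to MSB, borrowing when needed):
  1001110011
- 0101111111
  ----------
  col 0: (1 - 0 borrow-in) - 1 → 1 - 1 = 0, borrow out 0
  col 1: (1 - 0 borrow-in) - 1 → 1 - 1 = 0, borrow out 0
  col 2: (0 - 0 borrow-in) - 1 → borrow from next column: (0+2) - 1 = 1, borrow out 1
  col 3: (0 - 1 borrow-in) - 1 → borrow from next column: (-1+2) - 1 = 0, borrow out 1
  col 4: (1 - 1 borrow-in) - 1 → borrow from next column: (0+2) - 1 = 1, borrow out 1
  col 5: (1 - 1 borrow-in) - 1 → borrow from next column: (0+2) - 1 = 1, borrow out 1
  col 6: (1 - 1 borrow-in) - 1 → borrow from next column: (0+2) - 1 = 1, borrow out 1
  col 7: (0 - 1 borrow-in) - 0 → borrow from next column: (-1+2) - 0 = 1, borrow out 1
  col 8: (0 - 1 borrow-in) - 1 → borrow from next column: (-1+2) - 1 = 0, borrow out 1
  col 9: (1 - 1 borrow-in) - 0 → 0 - 0 = 0, borrow out 0
Reading bits MSB→LSB: 0011110100
Strip leading zeros: 11110100
= 11110100


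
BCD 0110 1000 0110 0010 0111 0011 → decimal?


Each 4-bit group → digit:
  0110 → 6
  1000 → 8
  0110 → 6
  0010 → 2
  0111 → 7
  0011 → 3
= 686273


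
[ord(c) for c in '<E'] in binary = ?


String: '<E'  (2 characters)
Per-character ASCII lookup:
  '<': special character: '<' = 60 → 111100
  'E': uppercase starts at 65: 'E' = 65 + 4 = 69 → 1000101
= 111100 1000101


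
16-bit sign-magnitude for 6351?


Sign bit: 0 (positive)
Magnitude: 6351 = 001100011001111
= 0001100011001111


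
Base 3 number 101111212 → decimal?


Positional values (base 3):
  2 × 3^0 = 2 × 1 = 2
  1 × 3^1 = 1 × 3 = 3
  2 × 3^2 = 2 × 9 = 18
  1 × 3^3 = 1 × 27 = 27
  1 × 3^4 = 1 × 81 = 81
  1 × 3^5 = 1 × 243 = 243
  1 × 3^6 = 1 × 729 = 729
  0 × 3^7 = 0 × 2187 = 0
  1 × 3^8 = 1 × 6561 = 6561
Sum = 2 + 3 + 18 + 27 + 81 + 243 + 729 + 0 + 6561
= 7664


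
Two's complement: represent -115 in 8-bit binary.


Original: 01110011
Step 1 - Invert all bits: 10001100
Step 2 - Add 1: 10001100 + 1
= 10001101 (represents -115)


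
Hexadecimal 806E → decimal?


Positional values:
Position 0: E × 16^0 = 14 × 1 = 14
Position 1: 6 × 16^1 = 6 × 16 = 96
Position 2: 0 × 16^2 = 0 × 256 = 0
Position 3: 8 × 16^3 = 8 × 4096 = 32768
Sum = 14 + 96 + 0 + 32768
= 32878


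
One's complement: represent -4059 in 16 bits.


Original: 0000111111011011
Invert all bits:
  bit 0: 0 → 1
  bit 1: 0 → 1
  bit 2: 0 → 1
  bit 3: 0 → 1
  bit 4: 1 → 0
  bit 5: 1 → 0
  bit 6: 1 → 0
  bit 7: 1 → 0
  bit 8: 1 → 0
  bit 9: 1 → 0
  bit 10: 0 → 1
  bit 11: 1 → 0
  bit 12: 1 → 0
  bit 13: 0 → 1
  bit 14: 1 → 0
  bit 15: 1 → 0
= 1111000000100100


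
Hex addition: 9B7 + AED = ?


Align and add column by column (LSB to MSB, each column mod 16 with carry):
  09B7
+ 0AED
  ----
  col 0: 7(7) + D(13) + 0 (carry in) = 20 → 4(4), carry out 1
  col 1: B(11) + E(14) + 1 (carry in) = 26 → A(10), carry out 1
  col 2: 9(9) + A(10) + 1 (carry in) = 20 → 4(4), carry out 1
  col 3: 0(0) + 0(0) + 1 (carry in) = 1 → 1(1), carry out 0
Reading digits MSB→LSB: 14A4
Strip leading zeros: 14A4
= 0x14A4


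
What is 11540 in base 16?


Divide by 16 repeatedly:
11540 ÷ 16 = 721 remainder 4 (4)
721 ÷ 16 = 45 remainder 1 (1)
45 ÷ 16 = 2 remainder 13 (D)
2 ÷ 16 = 0 remainder 2 (2)
Reading remainders bottom-up:
= 0x2D14


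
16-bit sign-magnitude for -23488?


Sign bit: 1 (negative)
Magnitude: 23488 = 101101111000000
= 1101101111000000


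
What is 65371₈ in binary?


Each octal digit → 3 binary bits:
  6 = 110
  5 = 101
  3 = 011
  7 = 111
  1 = 001
Concatenate: 110 101 011 111 001
= 110101011111001


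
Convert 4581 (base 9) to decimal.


Positional values (base 9):
  1 × 9^0 = 1 × 1 = 1
  8 × 9^1 = 8 × 9 = 72
  5 × 9^2 = 5 × 81 = 405
  4 × 9^3 = 4 × 729 = 2916
Sum = 1 + 72 + 405 + 2916
= 3394


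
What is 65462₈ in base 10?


Positional values:
Position 0: 2 × 8^0 = 2
Position 1: 6 × 8^1 = 48
Position 2: 4 × 8^2 = 256
Position 3: 5 × 8^3 = 2560
Position 4: 6 × 8^4 = 24576
Sum = 2 + 48 + 256 + 2560 + 24576
= 27442


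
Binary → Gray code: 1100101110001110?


Binary: 1100101110001110
Gray code: G = B XOR (B >> 1)
B >> 1 = 0110010111000111
1100101110001110 XOR 0110010111000111:
  1 XOR 0 = 1
  1 XOR 1 = 0
  0 XOR 1 = 1
  0 XOR 0 = 0
  1 XOR 0 = 1
  0 XOR 1 = 1
  1 XOR 0 = 1
  1 XOR 1 = 0
  1 XOR 1 = 0
  0 XOR 1 = 1
  0 XOR 0 = 0
  0 XOR 0 = 0
  1 XOR 0 = 1
  1 XOR 1 = 0
  1 XOR 1 = 0
  0 XOR 1 = 1
= 1010111001001001


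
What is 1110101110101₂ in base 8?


Group into 3-bit groups: 001110101110101
  001 = 1
  110 = 6
  101 = 5
  110 = 6
  101 = 5
= 0o16565


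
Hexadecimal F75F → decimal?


Positional values:
Position 0: F × 16^0 = 15 × 1 = 15
Position 1: 5 × 16^1 = 5 × 16 = 80
Position 2: 7 × 16^2 = 7 × 256 = 1792
Position 3: F × 16^3 = 15 × 4096 = 61440
Sum = 15 + 80 + 1792 + 61440
= 63327


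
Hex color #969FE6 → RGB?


Hex: #969FE6
R = 96₁₆ = 150
G = 9F₁₆ = 159
B = E6₁₆ = 230
= RGB(150, 159, 230)


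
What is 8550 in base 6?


Divide by 6 repeatedly:
8550 ÷ 6 = 1425 remainder 0
1425 ÷ 6 = 237 remainder 3
237 ÷ 6 = 39 remainder 3
39 ÷ 6 = 6 remainder 3
6 ÷ 6 = 1 remainder 0
1 ÷ 6 = 0 remainder 1
Reading remainders bottom-up:
= 103330


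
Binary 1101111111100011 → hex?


Group into 4-bit nibbles: 1101111111100011
  1101 = D
  1111 = F
  1110 = E
  0011 = 3
= 0xDFE3


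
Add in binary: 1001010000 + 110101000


Align and add column by column (LSB to MSB, carry propagating):
  01001010000
+ 00110101000
  -----------
  col 0: 0 + 0 + 0 (carry in) = 0 → bit 0, carry out 0
  col 1: 0 + 0 + 0 (carry in) = 0 → bit 0, carry out 0
  col 2: 0 + 0 + 0 (carry in) = 0 → bit 0, carry out 0
  col 3: 0 + 1 + 0 (carry in) = 1 → bit 1, carry out 0
  col 4: 1 + 0 + 0 (carry in) = 1 → bit 1, carry out 0
  col 5: 0 + 1 + 0 (carry in) = 1 → bit 1, carry out 0
  col 6: 1 + 0 + 0 (carry in) = 1 → bit 1, carry out 0
  col 7: 0 + 1 + 0 (carry in) = 1 → bit 1, carry out 0
  col 8: 0 + 1 + 0 (carry in) = 1 → bit 1, carry out 0
  col 9: 1 + 0 + 0 (carry in) = 1 → bit 1, carry out 0
  col 10: 0 + 0 + 0 (carry in) = 0 → bit 0, carry out 0
Reading bits MSB→LSB: 01111111000
Strip leading zeros: 1111111000
= 1111111000


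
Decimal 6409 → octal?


Divide by 8 repeatedly:
6409 ÷ 8 = 801 remainder 1
801 ÷ 8 = 100 remainder 1
100 ÷ 8 = 12 remainder 4
12 ÷ 8 = 1 remainder 4
1 ÷ 8 = 0 remainder 1
Reading remainders bottom-up:
= 0o14411


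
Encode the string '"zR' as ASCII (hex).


String: '"zR'  (3 characters)
Per-character ASCII lookup:
  '"': special character: '"' = 34 → 0x22
  'z': lowercase starts at 97: 'z' = 97 + 25 = 122 → 0x7A
  'R': uppercase starts at 65: 'R' = 65 + 17 = 82 → 0x52
= 0x22 0x7A 0x52


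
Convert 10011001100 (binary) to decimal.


Positional values:
Bit 2: 1 × 2^2 = 4
Bit 3: 1 × 2^3 = 8
Bit 6: 1 × 2^6 = 64
Bit 7: 1 × 2^7 = 128
Bit 10: 1 × 2^10 = 1024
Sum = 4 + 8 + 64 + 128 + 1024
= 1228


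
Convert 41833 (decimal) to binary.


Divide by 2 repeatedly:
41833 ÷ 2 = 20916 remainder 1
20916 ÷ 2 = 10458 remainder 0
10458 ÷ 2 = 5229 remainder 0
5229 ÷ 2 = 2614 remainder 1
2614 ÷ 2 = 1307 remainder 0
1307 ÷ 2 = 653 remainder 1
653 ÷ 2 = 326 remainder 1
326 ÷ 2 = 163 remainder 0
163 ÷ 2 = 81 remainder 1
81 ÷ 2 = 40 remainder 1
40 ÷ 2 = 20 remainder 0
20 ÷ 2 = 10 remainder 0
10 ÷ 2 = 5 remainder 0
5 ÷ 2 = 2 remainder 1
2 ÷ 2 = 1 remainder 0
1 ÷ 2 = 0 remainder 1
Reading remainders bottom-up:
= 1010001101101001


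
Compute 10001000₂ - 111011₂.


Align and subtract column by column (LSB to MSB, borrowing when needed):
  10001000
- 00111011
  --------
  col 0: (0 - 0 borrow-in) - 1 → borrow from next column: (0+2) - 1 = 1, borrow out 1
  col 1: (0 - 1 borrow-in) - 1 → borrow from next column: (-1+2) - 1 = 0, borrow out 1
  col 2: (0 - 1 borrow-in) - 0 → borrow from next column: (-1+2) - 0 = 1, borrow out 1
  col 3: (1 - 1 borrow-in) - 1 → borrow from next column: (0+2) - 1 = 1, borrow out 1
  col 4: (0 - 1 borrow-in) - 1 → borrow from next column: (-1+2) - 1 = 0, borrow out 1
  col 5: (0 - 1 borrow-in) - 1 → borrow from next column: (-1+2) - 1 = 0, borrow out 1
  col 6: (0 - 1 borrow-in) - 0 → borrow from next column: (-1+2) - 0 = 1, borrow out 1
  col 7: (1 - 1 borrow-in) - 0 → 0 - 0 = 0, borrow out 0
Reading bits MSB→LSB: 01001101
Strip leading zeros: 1001101
= 1001101


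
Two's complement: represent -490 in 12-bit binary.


Original: 000111101010
Step 1 - Invert all bits: 111000010101
Step 2 - Add 1: 111000010101 + 1
= 111000010110 (represents -490)


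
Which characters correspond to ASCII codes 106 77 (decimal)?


Codes (decimal): 106 77
Per-code ASCII lookup:
  106  (range 97-122: lowercase, 106 - 97 = 9) → 'j'
  77  (range 65-90: uppercase, 77 - 65 = 12) → 'M'
= 'jM'


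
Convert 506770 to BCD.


Each digit → 4-bit binary:
  5 → 0101
  0 → 0000
  6 → 0110
  7 → 0111
  7 → 0111
  0 → 0000
= 0101 0000 0110 0111 0111 0000


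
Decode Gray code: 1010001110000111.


Gray code: 1010001110000111
MSB stays the same: 1
Each subsequent bit = prev_binary XOR current_gray:
  B[1] = 1 XOR 0 = 1
  B[2] = 1 XOR 1 = 0
  B[3] = 0 XOR 0 = 0
  B[4] = 0 XOR 0 = 0
  B[5] = 0 XOR 0 = 0
  B[6] = 0 XOR 1 = 1
  B[7] = 1 XOR 1 = 0
  B[8] = 0 XOR 1 = 1
  B[9] = 1 XOR 0 = 1
  B[10] = 1 XOR 0 = 1
  B[11] = 1 XOR 0 = 1
  B[12] = 1 XOR 0 = 1
  B[13] = 1 XOR 1 = 0
  B[14] = 0 XOR 1 = 1
  B[15] = 1 XOR 1 = 0
= 1100001011111010 (49914 decimal)


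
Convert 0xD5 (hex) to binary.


Each hex digit → 4 binary bits:
  D = 1101
  5 = 0101
Concatenate: 1101 0101
= 11010101


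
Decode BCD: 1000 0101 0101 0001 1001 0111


Each 4-bit group → digit:
  1000 → 8
  0101 → 5
  0101 → 5
  0001 → 1
  1001 → 9
  0111 → 7
= 855197


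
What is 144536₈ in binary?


Each octal digit → 3 binary bits:
  1 = 001
  4 = 100
  4 = 100
  5 = 101
  3 = 011
  6 = 110
Concatenate: 001 100 100 101 011 110
= 001100100101011110


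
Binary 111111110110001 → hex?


Group into 4-bit nibbles: 0111111110110001
  0111 = 7
  1111 = F
  1011 = B
  0001 = 1
= 0x7FB1


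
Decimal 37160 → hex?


Divide by 16 repeatedly:
37160 ÷ 16 = 2322 remainder 8 (8)
2322 ÷ 16 = 145 remainder 2 (2)
145 ÷ 16 = 9 remainder 1 (1)
9 ÷ 16 = 0 remainder 9 (9)
Reading remainders bottom-up:
= 0x9128


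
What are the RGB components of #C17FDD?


Hex: #C17FDD
R = C1₁₆ = 193
G = 7F₁₆ = 127
B = DD₁₆ = 221
= RGB(193, 127, 221)


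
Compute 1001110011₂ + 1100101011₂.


Align and add column by column (LSB to MSB, carry propagating):
  01001110011
+ 01100101011
  -----------
  col 0: 1 + 1 + 0 (carry in) = 2 → bit 0, carry out 1
  col 1: 1 + 1 + 1 (carry in) = 3 → bit 1, carry out 1
  col 2: 0 + 0 + 1 (carry in) = 1 → bit 1, carry out 0
  col 3: 0 + 1 + 0 (carry in) = 1 → bit 1, carry out 0
  col 4: 1 + 0 + 0 (carry in) = 1 → bit 1, carry out 0
  col 5: 1 + 1 + 0 (carry in) = 2 → bit 0, carry out 1
  col 6: 1 + 0 + 1 (carry in) = 2 → bit 0, carry out 1
  col 7: 0 + 0 + 1 (carry in) = 1 → bit 1, carry out 0
  col 8: 0 + 1 + 0 (carry in) = 1 → bit 1, carry out 0
  col 9: 1 + 1 + 0 (carry in) = 2 → bit 0, carry out 1
  col 10: 0 + 0 + 1 (carry in) = 1 → bit 1, carry out 0
Reading bits MSB→LSB: 10110011110
Strip leading zeros: 10110011110
= 10110011110


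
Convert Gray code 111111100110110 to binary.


Gray code: 111111100110110
MSB stays the same: 1
Each subsequent bit = prev_binary XOR current_gray:
  B[1] = 1 XOR 1 = 0
  B[2] = 0 XOR 1 = 1
  B[3] = 1 XOR 1 = 0
  B[4] = 0 XOR 1 = 1
  B[5] = 1 XOR 1 = 0
  B[6] = 0 XOR 1 = 1
  B[7] = 1 XOR 0 = 1
  B[8] = 1 XOR 0 = 1
  B[9] = 1 XOR 1 = 0
  B[10] = 0 XOR 1 = 1
  B[11] = 1 XOR 0 = 1
  B[12] = 1 XOR 1 = 0
  B[13] = 0 XOR 1 = 1
  B[14] = 1 XOR 0 = 1
= 101010111011011 (21979 decimal)


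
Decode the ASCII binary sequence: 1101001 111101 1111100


Codes (binary): 1101001 111101 1111100
Per-code ASCII lookup:
  1101001 = 105  (range 97-122: lowercase, 105 - 97 = 8) → 'i'
  111101 = 61  (special character) → '='
  1111100 = 124  (special character) → '|'
= 'i=|'


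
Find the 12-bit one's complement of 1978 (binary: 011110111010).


Original: 011110111010
Invert all bits:
  bit 0: 0 → 1
  bit 1: 1 → 0
  bit 2: 1 → 0
  bit 3: 1 → 0
  bit 4: 1 → 0
  bit 5: 0 → 1
  bit 6: 1 → 0
  bit 7: 1 → 0
  bit 8: 1 → 0
  bit 9: 0 → 1
  bit 10: 1 → 0
  bit 11: 0 → 1
= 100001000101


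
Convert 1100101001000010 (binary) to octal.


Group into 3-bit groups: 001100101001000010
  001 = 1
  100 = 4
  101 = 5
  001 = 1
  000 = 0
  010 = 2
= 0o145102


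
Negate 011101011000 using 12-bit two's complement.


Original: 011101011000
Step 1 - Invert all bits: 100010100111
Step 2 - Add 1: 100010100111 + 1
= 100010101000 (represents -1880)


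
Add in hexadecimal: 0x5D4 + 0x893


Align and add column by column (LSB to MSB, each column mod 16 with carry):
  05D4
+ 0893
  ----
  col 0: 4(4) + 3(3) + 0 (carry in) = 7 → 7(7), carry out 0
  col 1: D(13) + 9(9) + 0 (carry in) = 22 → 6(6), carry out 1
  col 2: 5(5) + 8(8) + 1 (carry in) = 14 → E(14), carry out 0
  col 3: 0(0) + 0(0) + 0 (carry in) = 0 → 0(0), carry out 0
Reading digits MSB→LSB: 0E67
Strip leading zeros: E67
= 0xE67
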